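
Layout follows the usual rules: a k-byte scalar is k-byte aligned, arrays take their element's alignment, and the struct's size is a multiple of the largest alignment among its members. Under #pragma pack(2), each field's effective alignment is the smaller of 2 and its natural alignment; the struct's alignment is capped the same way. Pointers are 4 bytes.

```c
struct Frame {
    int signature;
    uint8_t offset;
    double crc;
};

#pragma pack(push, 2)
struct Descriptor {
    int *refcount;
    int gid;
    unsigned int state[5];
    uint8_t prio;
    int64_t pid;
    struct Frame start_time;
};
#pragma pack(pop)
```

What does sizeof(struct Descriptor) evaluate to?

54 bytes

Frame: @0: signature [4B, align 4] → 4; @4: offset [1B, align 1] → 5; +3 pad (align 8); @8: crc [8B, align 8] → 16; size 16, align 8
@0: refcount [4B, align 2] → 4
@4: gid [4B, align 2] → 8
@8: state [20B, align 2] → 28
@28: prio [1B, align 1] → 29
+1 pad (align 2)
@30: pid [8B, align 2] → 38
@38: start_time [16B, align 2] → 54
size 54, align 2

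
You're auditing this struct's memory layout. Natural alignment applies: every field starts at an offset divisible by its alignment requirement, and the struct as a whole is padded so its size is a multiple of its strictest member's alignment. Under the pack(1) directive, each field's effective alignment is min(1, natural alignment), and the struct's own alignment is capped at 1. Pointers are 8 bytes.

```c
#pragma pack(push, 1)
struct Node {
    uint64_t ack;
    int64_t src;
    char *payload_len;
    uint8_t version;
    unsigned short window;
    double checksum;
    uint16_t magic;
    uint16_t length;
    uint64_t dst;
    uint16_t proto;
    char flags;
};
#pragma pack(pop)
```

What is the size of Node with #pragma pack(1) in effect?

ack at 0 (size 8, align 1) → ends 8
src at 8 (size 8, align 1) → ends 16
payload_len at 16 (size 8, align 1) → ends 24
version at 24 (size 1, align 1) → ends 25
window at 25 (size 2, align 1) → ends 27
checksum at 27 (size 8, align 1) → ends 35
magic at 35 (size 2, align 1) → ends 37
length at 37 (size 2, align 1) → ends 39
dst at 39 (size 8, align 1) → ends 47
proto at 47 (size 2, align 1) → ends 49
flags at 49 (size 1, align 1) → ends 50
total 50 bytes, alignment 1

50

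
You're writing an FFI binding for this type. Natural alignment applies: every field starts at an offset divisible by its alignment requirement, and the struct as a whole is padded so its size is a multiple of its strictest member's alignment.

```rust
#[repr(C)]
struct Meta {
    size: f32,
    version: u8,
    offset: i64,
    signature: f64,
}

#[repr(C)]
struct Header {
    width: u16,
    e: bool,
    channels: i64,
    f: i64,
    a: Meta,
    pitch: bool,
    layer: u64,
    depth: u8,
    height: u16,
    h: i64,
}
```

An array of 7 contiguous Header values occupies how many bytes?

Meta: @0: size [4B, align 4] → 4; @4: version [1B, align 1] → 5; +3 pad (align 8); @8: offset [8B, align 8] → 16; @16: signature [8B, align 8] → 24; size 24, align 8
@0: width [2B, align 2] → 2
@2: e [1B, align 1] → 3
+5 pad (align 8)
@8: channels [8B, align 8] → 16
@16: f [8B, align 8] → 24
@24: a [24B, align 8] → 48
@48: pitch [1B, align 1] → 49
+7 pad (align 8)
@56: layer [8B, align 8] → 64
@64: depth [1B, align 1] → 65
+1 pad (align 2)
@66: height [2B, align 2] → 68
+4 pad (align 8)
@72: h [8B, align 8] → 80
size 80, align 8
array of 7: 7 × 80 = 560

560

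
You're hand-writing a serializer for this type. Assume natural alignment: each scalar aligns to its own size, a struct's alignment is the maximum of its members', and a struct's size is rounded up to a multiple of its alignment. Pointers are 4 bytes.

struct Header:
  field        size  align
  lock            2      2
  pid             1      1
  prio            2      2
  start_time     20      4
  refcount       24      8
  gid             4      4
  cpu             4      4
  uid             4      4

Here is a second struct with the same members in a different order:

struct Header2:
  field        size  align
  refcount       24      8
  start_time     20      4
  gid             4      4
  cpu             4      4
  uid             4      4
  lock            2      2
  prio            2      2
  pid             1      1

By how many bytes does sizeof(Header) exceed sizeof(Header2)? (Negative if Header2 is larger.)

@0: lock [2B, align 2] → 2
@2: pid [1B, align 1] → 3
+1 pad (align 2)
@4: prio [2B, align 2] → 6
+2 pad (align 4)
@8: start_time [20B, align 4] → 28
+4 pad (align 8)
@32: refcount [24B, align 8] → 56
@56: gid [4B, align 4] → 60
@60: cpu [4B, align 4] → 64
@64: uid [4B, align 4] → 68
+4 tail pad (align 8)
size 72, align 8
— Header2 —
@0: refcount [24B, align 8] → 24
@24: start_time [20B, align 4] → 44
@44: gid [4B, align 4] → 48
@48: cpu [4B, align 4] → 52
@52: uid [4B, align 4] → 56
@56: lock [2B, align 2] → 58
@58: prio [2B, align 2] → 60
@60: pid [1B, align 1] → 61
+3 tail pad (align 8)
size 64, align 8
72 − 64 = 8

8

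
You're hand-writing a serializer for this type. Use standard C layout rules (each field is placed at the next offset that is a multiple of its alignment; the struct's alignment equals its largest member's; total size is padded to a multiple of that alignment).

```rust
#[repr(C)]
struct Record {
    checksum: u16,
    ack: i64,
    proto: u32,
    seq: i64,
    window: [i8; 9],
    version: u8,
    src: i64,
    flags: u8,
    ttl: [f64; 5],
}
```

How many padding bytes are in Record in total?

23

0..2  checksum  (2B, 2-aligned)
2..8  -- padding (6B)
8..16  ack  (8B, 8-aligned)
16..20  proto  (4B, 4-aligned)
20..24  -- padding (4B)
24..32  seq  (8B, 8-aligned)
32..41  window  (9B, 1-aligned)
41..42  version  (1B, 1-aligned)
42..48  -- padding (6B)
48..56  src  (8B, 8-aligned)
56..57  flags  (1B, 1-aligned)
57..64  -- padding (7B)
64..104  ttl  (40B, 8-aligned)
sizeof = 104, alignof = 8
data bytes 81, size 104 → padding 23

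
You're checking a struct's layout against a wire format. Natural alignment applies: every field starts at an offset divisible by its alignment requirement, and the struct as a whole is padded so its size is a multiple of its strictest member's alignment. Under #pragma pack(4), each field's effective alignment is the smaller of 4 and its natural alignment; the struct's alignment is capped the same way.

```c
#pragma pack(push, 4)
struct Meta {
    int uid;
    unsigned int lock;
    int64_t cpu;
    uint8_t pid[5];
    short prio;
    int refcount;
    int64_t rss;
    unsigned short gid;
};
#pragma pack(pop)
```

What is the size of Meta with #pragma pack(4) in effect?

uid at 0 (size 4, align 4) → ends 4
lock at 4 (size 4, align 4) → ends 8
cpu at 8 (size 8, align 4) → ends 16
pid at 16 (size 5, align 1) → ends 21
pad 1 to align 2 for prio
prio at 22 (size 2, align 2) → ends 24
refcount at 24 (size 4, align 4) → ends 28
rss at 28 (size 8, align 4) → ends 36
gid at 36 (size 2, align 2) → ends 38
tail pad 2 to reach multiple of 4
total 40 bytes, alignment 4

40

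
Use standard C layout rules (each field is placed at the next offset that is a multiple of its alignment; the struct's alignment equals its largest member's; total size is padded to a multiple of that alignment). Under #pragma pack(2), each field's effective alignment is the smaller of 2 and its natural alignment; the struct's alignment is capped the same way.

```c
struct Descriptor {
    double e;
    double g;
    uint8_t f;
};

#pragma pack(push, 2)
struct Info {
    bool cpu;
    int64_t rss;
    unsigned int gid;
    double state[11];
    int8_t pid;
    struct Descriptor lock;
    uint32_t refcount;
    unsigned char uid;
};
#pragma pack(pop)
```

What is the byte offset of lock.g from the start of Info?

112

Descriptor: @0: e [8B, align 8] → 8; @8: g [8B, align 8] → 16; @16: f [1B, align 1] → 17; +7 tail pad (align 8); size 24, align 8
@0: cpu [1B, align 1] → 1
+1 pad (align 2)
@2: rss [8B, align 2] → 10
@10: gid [4B, align 2] → 14
@14: state [88B, align 2] → 102
@102: pid [1B, align 1] → 103
+1 pad (align 2)
@104: lock [24B, align 2] → 128
within Descriptor: g at 8
104 + 8 = 112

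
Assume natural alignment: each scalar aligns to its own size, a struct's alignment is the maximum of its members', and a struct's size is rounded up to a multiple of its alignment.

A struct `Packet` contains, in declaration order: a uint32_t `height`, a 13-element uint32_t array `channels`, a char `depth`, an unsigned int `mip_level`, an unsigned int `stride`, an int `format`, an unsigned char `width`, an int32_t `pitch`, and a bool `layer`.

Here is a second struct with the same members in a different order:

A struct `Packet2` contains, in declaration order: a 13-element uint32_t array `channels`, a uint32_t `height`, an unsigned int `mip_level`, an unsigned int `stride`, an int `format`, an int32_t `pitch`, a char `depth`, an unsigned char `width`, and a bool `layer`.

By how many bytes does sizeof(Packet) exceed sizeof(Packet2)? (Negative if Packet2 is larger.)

height at 0 (size 4, align 4) → ends 4
channels at 4 (size 52, align 4) → ends 56
depth at 56 (size 1, align 1) → ends 57
pad 3 to align 4 for mip_level
mip_level at 60 (size 4, align 4) → ends 64
stride at 64 (size 4, align 4) → ends 68
format at 68 (size 4, align 4) → ends 72
width at 72 (size 1, align 1) → ends 73
pad 3 to align 4 for pitch
pitch at 76 (size 4, align 4) → ends 80
layer at 80 (size 1, align 1) → ends 81
tail pad 3 to reach multiple of 4
total 84 bytes, alignment 4
— Packet2 —
channels at 0 (size 52, align 4) → ends 52
height at 52 (size 4, align 4) → ends 56
mip_level at 56 (size 4, align 4) → ends 60
stride at 60 (size 4, align 4) → ends 64
format at 64 (size 4, align 4) → ends 68
pitch at 68 (size 4, align 4) → ends 72
depth at 72 (size 1, align 1) → ends 73
width at 73 (size 1, align 1) → ends 74
layer at 74 (size 1, align 1) → ends 75
tail pad 1 to reach multiple of 4
total 76 bytes, alignment 4
84 − 76 = 8

8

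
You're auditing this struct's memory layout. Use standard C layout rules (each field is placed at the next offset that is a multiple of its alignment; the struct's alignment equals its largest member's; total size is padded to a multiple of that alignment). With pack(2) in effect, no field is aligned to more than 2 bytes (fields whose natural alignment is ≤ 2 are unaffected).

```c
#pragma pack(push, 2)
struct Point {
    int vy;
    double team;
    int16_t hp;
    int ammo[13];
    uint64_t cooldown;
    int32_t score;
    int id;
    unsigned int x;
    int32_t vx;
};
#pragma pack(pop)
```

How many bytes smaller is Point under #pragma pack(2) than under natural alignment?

natural layout:
  0..4  vy  (4B, 4-aligned)
  4..8  -- padding (4B)
  8..16  team  (8B, 8-aligned)
  16..18  hp  (2B, 2-aligned)
  18..20  -- padding (2B)
  20..72  ammo  (52B, 4-aligned)
  72..80  cooldown  (8B, 8-aligned)
  80..84  score  (4B, 4-aligned)
  84..88  id  (4B, 4-aligned)
  88..92  x  (4B, 4-aligned)
  92..96  vx  (4B, 4-aligned)
  sizeof = 96, alignof = 8
packed(2) layout:
  0..4  vy  (4B, 2-aligned)
  4..12  team  (8B, 2-aligned)
  12..14  hp  (2B, 2-aligned)
  14..66  ammo  (52B, 2-aligned)
  66..74  cooldown  (8B, 2-aligned)
  74..78  score  (4B, 2-aligned)
  78..82  id  (4B, 2-aligned)
  82..86  x  (4B, 2-aligned)
  86..90  vx  (4B, 2-aligned)
  sizeof = 90, alignof = 2
96 − 90 = 6

6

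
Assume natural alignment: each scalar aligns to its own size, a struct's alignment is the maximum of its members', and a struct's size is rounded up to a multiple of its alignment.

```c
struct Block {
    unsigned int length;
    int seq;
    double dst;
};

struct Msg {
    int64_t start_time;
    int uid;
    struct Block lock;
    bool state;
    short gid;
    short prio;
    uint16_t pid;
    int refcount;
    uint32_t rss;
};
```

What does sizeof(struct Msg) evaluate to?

Block: length at 0 (size 4, align 4) → ends 4; seq at 4 (size 4, align 4) → ends 8; dst at 8 (size 8, align 8) → ends 16; total 16 bytes, alignment 8
start_time at 0 (size 8, align 8) → ends 8
uid at 8 (size 4, align 4) → ends 12
pad 4 to align 8 for lock
lock at 16 (size 16, align 8) → ends 32
state at 32 (size 1, align 1) → ends 33
pad 1 to align 2 for gid
gid at 34 (size 2, align 2) → ends 36
prio at 36 (size 2, align 2) → ends 38
pid at 38 (size 2, align 2) → ends 40
refcount at 40 (size 4, align 4) → ends 44
rss at 44 (size 4, align 4) → ends 48
total 48 bytes, alignment 8

48 bytes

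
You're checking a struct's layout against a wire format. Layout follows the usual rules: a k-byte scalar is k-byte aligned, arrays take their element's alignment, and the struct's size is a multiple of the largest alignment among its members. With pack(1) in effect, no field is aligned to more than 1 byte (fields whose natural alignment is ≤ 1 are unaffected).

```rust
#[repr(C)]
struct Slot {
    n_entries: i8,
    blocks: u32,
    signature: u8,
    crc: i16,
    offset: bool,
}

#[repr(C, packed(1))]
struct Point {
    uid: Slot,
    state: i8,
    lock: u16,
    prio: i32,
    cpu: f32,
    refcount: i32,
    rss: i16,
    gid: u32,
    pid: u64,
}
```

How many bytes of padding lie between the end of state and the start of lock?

0

Slot: n_entries at 0 (size 1, align 1) → ends 1; pad 3 to align 4 for blocks; blocks at 4 (size 4, align 4) → ends 8; signature at 8 (size 1, align 1) → ends 9; pad 1 to align 2 for crc; crc at 10 (size 2, align 2) → ends 12; offset at 12 (size 1, align 1) → ends 13; tail pad 3 to reach multiple of 4; total 16 bytes, alignment 4
uid at 0 (size 16, align 1) → ends 16
state at 16 (size 1, align 1) → ends 17
lock at 17 (size 2, align 1) → ends 19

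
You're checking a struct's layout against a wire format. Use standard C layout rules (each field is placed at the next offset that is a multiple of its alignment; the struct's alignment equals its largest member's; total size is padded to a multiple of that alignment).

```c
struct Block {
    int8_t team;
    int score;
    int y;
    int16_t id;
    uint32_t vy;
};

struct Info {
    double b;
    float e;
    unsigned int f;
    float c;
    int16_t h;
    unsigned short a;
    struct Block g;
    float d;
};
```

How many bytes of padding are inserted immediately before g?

0

Block: @0: team [1B, align 1] → 1; +3 pad (align 4); @4: score [4B, align 4] → 8; @8: y [4B, align 4] → 12; @12: id [2B, align 2] → 14; +2 pad (align 4); @16: vy [4B, align 4] → 20; size 20, align 4
@0: b [8B, align 8] → 8
@8: e [4B, align 4] → 12
@12: f [4B, align 4] → 16
@16: c [4B, align 4] → 20
@20: h [2B, align 2] → 22
@22: a [2B, align 2] → 24
@24: g [20B, align 4] → 44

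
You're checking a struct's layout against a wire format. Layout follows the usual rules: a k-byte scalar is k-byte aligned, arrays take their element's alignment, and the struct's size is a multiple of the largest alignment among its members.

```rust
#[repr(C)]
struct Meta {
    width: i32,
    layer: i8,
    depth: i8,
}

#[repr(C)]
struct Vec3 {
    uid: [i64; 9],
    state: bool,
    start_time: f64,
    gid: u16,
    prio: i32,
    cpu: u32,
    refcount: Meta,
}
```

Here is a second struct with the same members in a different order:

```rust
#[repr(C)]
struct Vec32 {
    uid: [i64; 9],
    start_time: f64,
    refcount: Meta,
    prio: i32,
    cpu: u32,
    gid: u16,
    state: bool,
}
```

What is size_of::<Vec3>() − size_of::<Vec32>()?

Meta: width at 0 (size 4, align 4) → ends 4; layer at 4 (size 1, align 1) → ends 5; depth at 5 (size 1, align 1) → ends 6; tail pad 2 to reach multiple of 4; total 8 bytes, alignment 4
uid at 0 (size 72, align 8) → ends 72
state at 72 (size 1, align 1) → ends 73
pad 7 to align 8 for start_time
start_time at 80 (size 8, align 8) → ends 88
gid at 88 (size 2, align 2) → ends 90
pad 2 to align 4 for prio
prio at 92 (size 4, align 4) → ends 96
cpu at 96 (size 4, align 4) → ends 100
refcount at 100 (size 8, align 4) → ends 108
tail pad 4 to reach multiple of 8
total 112 bytes, alignment 8
— Vec32 —
uid at 0 (size 72, align 8) → ends 72
start_time at 72 (size 8, align 8) → ends 80
refcount at 80 (size 8, align 4) → ends 88
prio at 88 (size 4, align 4) → ends 92
cpu at 92 (size 4, align 4) → ends 96
gid at 96 (size 2, align 2) → ends 98
state at 98 (size 1, align 1) → ends 99
tail pad 5 to reach multiple of 8
total 104 bytes, alignment 8
112 − 104 = 8

8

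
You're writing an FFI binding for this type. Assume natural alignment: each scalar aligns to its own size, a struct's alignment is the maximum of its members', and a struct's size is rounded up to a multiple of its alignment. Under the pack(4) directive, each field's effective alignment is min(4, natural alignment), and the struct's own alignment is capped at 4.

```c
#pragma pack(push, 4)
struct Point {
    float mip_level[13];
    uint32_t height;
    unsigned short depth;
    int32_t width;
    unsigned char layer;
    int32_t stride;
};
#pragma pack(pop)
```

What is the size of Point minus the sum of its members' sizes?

5

@0: mip_level [52B, align 4] → 52
@52: height [4B, align 4] → 56
@56: depth [2B, align 2] → 58
+2 pad (align 4)
@60: width [4B, align 4] → 64
@64: layer [1B, align 1] → 65
+3 pad (align 4)
@68: stride [4B, align 4] → 72
size 72, align 4
data bytes 67, size 72 → padding 5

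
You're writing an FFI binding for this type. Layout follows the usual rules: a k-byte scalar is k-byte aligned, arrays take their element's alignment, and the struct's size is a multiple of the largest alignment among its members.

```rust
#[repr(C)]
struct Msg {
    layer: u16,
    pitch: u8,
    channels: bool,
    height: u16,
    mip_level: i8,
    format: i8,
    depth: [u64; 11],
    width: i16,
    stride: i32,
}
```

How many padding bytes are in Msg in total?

layer at 0 (size 2, align 2) → ends 2
pitch at 2 (size 1, align 1) → ends 3
channels at 3 (size 1, align 1) → ends 4
height at 4 (size 2, align 2) → ends 6
mip_level at 6 (size 1, align 1) → ends 7
format at 7 (size 1, align 1) → ends 8
depth at 8 (size 88, align 8) → ends 96
width at 96 (size 2, align 2) → ends 98
pad 2 to align 4 for stride
stride at 100 (size 4, align 4) → ends 104
total 104 bytes, alignment 8
data bytes 102, size 104 → padding 2

2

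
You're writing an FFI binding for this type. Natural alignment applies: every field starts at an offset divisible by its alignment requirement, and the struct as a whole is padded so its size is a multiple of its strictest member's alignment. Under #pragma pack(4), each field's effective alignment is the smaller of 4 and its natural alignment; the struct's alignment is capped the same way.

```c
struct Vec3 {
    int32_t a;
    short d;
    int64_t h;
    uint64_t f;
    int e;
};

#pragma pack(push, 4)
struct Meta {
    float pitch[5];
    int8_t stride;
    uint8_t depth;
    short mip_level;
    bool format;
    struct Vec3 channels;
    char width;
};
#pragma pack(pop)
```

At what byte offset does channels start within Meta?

Vec3: a at 0 (size 4, align 4) → ends 4; d at 4 (size 2, align 2) → ends 6; pad 2 to align 8 for h; h at 8 (size 8, align 8) → ends 16; f at 16 (size 8, align 8) → ends 24; e at 24 (size 4, align 4) → ends 28; tail pad 4 to reach multiple of 8; total 32 bytes, alignment 8
pitch at 0 (size 20, align 4) → ends 20
stride at 20 (size 1, align 1) → ends 21
depth at 21 (size 1, align 1) → ends 22
mip_level at 22 (size 2, align 2) → ends 24
format at 24 (size 1, align 1) → ends 25
pad 3 to align 4 for channels
channels at 28 (size 32, align 4) → ends 60

28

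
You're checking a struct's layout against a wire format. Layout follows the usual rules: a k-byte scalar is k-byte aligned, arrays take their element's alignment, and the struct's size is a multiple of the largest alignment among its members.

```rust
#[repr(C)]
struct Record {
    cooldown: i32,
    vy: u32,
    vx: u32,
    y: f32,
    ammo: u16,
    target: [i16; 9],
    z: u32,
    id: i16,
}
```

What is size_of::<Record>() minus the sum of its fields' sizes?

0..4  cooldown  (4B, 4-aligned)
4..8  vy  (4B, 4-aligned)
8..12  vx  (4B, 4-aligned)
12..16  y  (4B, 4-aligned)
16..18  ammo  (2B, 2-aligned)
18..36  target  (18B, 2-aligned)
36..40  z  (4B, 4-aligned)
40..42  id  (2B, 2-aligned)
42..44  -- tail padding (2B)
sizeof = 44, alignof = 4
data bytes 42, size 44 → padding 2

2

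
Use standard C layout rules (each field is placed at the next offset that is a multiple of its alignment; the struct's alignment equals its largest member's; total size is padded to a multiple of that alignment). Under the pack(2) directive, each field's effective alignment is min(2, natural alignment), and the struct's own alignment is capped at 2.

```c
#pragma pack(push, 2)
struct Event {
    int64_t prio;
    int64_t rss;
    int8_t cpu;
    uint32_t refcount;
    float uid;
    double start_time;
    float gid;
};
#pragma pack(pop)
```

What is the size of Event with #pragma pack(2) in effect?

38

@0: prio [8B, align 2] → 8
@8: rss [8B, align 2] → 16
@16: cpu [1B, align 1] → 17
+1 pad (align 2)
@18: refcount [4B, align 2] → 22
@22: uid [4B, align 2] → 26
@26: start_time [8B, align 2] → 34
@34: gid [4B, align 2] → 38
size 38, align 2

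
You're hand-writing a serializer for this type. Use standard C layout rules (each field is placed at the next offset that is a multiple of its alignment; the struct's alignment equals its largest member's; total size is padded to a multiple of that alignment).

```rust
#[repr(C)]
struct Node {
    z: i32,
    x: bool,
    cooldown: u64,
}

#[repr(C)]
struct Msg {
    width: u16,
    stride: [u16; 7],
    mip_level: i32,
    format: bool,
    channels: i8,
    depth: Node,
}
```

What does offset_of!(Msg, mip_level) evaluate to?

Node: z at 0 (size 4, align 4) → ends 4; x at 4 (size 1, align 1) → ends 5; pad 3 to align 8 for cooldown; cooldown at 8 (size 8, align 8) → ends 16; total 16 bytes, alignment 8
width at 0 (size 2, align 2) → ends 2
stride at 2 (size 14, align 2) → ends 16
mip_level at 16 (size 4, align 4) → ends 20

16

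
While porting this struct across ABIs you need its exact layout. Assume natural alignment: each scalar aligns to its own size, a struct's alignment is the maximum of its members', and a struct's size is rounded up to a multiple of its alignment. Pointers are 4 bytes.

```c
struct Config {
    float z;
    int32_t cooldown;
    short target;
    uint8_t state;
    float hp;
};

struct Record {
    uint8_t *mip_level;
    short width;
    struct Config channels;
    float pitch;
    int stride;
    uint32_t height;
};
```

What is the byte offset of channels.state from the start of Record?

18

Config: 0..4  z  (4B, 4-aligned); 4..8  cooldown  (4B, 4-aligned); 8..10  target  (2B, 2-aligned); 10..11  state  (1B, 1-aligned); 11..12  -- padding (1B); 12..16  hp  (4B, 4-aligned); sizeof = 16, alignof = 4
0..4  mip_level  (4B, 4-aligned)
4..6  width  (2B, 2-aligned)
6..8  -- padding (2B)
8..24  channels  (16B, 4-aligned)
within Config: state at 10
8 + 10 = 18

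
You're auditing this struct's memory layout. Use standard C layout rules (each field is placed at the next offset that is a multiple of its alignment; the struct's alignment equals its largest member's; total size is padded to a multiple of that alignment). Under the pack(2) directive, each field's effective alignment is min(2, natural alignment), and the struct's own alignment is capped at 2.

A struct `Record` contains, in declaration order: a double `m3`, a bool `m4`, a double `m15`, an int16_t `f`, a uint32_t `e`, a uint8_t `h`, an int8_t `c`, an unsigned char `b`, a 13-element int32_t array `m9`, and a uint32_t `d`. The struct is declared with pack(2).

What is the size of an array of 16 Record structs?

m3 at 0 (size 8, align 2) → ends 8
m4 at 8 (size 1, align 1) → ends 9
pad 1 to align 2 for m15
m15 at 10 (size 8, align 2) → ends 18
f at 18 (size 2, align 2) → ends 20
e at 20 (size 4, align 2) → ends 24
h at 24 (size 1, align 1) → ends 25
c at 25 (size 1, align 1) → ends 26
b at 26 (size 1, align 1) → ends 27
pad 1 to align 2 for m9
m9 at 28 (size 52, align 2) → ends 80
d at 80 (size 4, align 2) → ends 84
total 84 bytes, alignment 2
array of 16: 16 × 84 = 1344

1344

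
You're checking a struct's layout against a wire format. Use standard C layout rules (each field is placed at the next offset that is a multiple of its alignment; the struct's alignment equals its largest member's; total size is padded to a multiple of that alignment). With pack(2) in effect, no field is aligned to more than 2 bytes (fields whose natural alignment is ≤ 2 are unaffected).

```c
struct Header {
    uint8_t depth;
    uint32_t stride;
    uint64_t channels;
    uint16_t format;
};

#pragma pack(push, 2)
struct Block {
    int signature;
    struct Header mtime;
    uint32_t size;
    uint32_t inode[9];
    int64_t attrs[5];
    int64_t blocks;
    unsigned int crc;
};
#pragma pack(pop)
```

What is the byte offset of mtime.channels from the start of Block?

Header: 0..1  depth  (1B, 1-aligned); 1..4  -- padding (3B); 4..8  stride  (4B, 4-aligned); 8..16  channels  (8B, 8-aligned); 16..18  format  (2B, 2-aligned); 18..24  -- tail padding (6B); sizeof = 24, alignof = 8
0..4  signature  (4B, 2-aligned)
4..28  mtime  (24B, 2-aligned)
within Header: channels at 8
4 + 8 = 12

12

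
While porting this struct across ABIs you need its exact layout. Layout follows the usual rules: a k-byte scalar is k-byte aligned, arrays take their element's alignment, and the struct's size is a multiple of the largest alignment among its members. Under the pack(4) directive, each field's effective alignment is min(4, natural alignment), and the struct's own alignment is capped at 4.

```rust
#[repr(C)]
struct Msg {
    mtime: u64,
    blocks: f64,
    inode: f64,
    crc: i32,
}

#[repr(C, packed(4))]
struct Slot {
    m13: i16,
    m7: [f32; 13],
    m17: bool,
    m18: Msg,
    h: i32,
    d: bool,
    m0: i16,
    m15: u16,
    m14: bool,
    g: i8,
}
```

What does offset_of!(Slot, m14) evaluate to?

Msg: mtime at 0 (size 8, align 8) → ends 8; blocks at 8 (size 8, align 8) → ends 16; inode at 16 (size 8, align 8) → ends 24; crc at 24 (size 4, align 4) → ends 28; tail pad 4 to reach multiple of 8; total 32 bytes, alignment 8
m13 at 0 (size 2, align 2) → ends 2
pad 2 to align 4 for m7
m7 at 4 (size 52, align 4) → ends 56
m17 at 56 (size 1, align 1) → ends 57
pad 3 to align 4 for m18
m18 at 60 (size 32, align 4) → ends 92
h at 92 (size 4, align 4) → ends 96
d at 96 (size 1, align 1) → ends 97
pad 1 to align 2 for m0
m0 at 98 (size 2, align 2) → ends 100
m15 at 100 (size 2, align 2) → ends 102
m14 at 102 (size 1, align 1) → ends 103

102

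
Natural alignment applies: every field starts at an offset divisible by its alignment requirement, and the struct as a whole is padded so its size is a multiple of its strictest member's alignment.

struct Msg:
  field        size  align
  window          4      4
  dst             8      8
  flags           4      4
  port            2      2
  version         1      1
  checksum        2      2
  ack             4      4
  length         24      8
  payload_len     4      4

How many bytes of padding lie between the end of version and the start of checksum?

1

0..4  window  (4B, 4-aligned)
4..8  -- padding (4B)
8..16  dst  (8B, 8-aligned)
16..20  flags  (4B, 4-aligned)
20..22  port  (2B, 2-aligned)
22..23  version  (1B, 1-aligned)
23..24  -- padding (1B)
24..26  checksum  (2B, 2-aligned)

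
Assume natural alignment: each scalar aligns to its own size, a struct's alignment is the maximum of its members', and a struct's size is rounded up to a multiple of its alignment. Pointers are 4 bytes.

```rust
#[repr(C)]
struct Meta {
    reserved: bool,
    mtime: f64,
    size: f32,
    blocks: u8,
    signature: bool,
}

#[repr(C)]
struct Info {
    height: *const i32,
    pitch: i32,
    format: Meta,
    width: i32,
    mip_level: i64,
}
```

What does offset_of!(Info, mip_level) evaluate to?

Meta: @0: reserved [1B, align 1] → 1; +7 pad (align 8); @8: mtime [8B, align 8] → 16; @16: size [4B, align 4] → 20; @20: blocks [1B, align 1] → 21; @21: signature [1B, align 1] → 22; +2 tail pad (align 8); size 24, align 8
@0: height [4B, align 4] → 4
@4: pitch [4B, align 4] → 8
@8: format [24B, align 8] → 32
@32: width [4B, align 4] → 36
+4 pad (align 8)
@40: mip_level [8B, align 8] → 48

40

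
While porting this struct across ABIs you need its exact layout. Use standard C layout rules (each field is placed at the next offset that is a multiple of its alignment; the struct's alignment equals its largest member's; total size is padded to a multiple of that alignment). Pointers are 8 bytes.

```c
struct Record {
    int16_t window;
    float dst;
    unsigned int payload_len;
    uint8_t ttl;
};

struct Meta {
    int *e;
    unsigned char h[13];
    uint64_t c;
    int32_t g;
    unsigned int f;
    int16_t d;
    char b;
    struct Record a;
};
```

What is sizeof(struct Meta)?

Record: window at 0 (size 2, align 2) → ends 2; pad 2 to align 4 for dst; dst at 4 (size 4, align 4) → ends 8; payload_len at 8 (size 4, align 4) → ends 12; ttl at 12 (size 1, align 1) → ends 13; tail pad 3 to reach multiple of 4; total 16 bytes, alignment 4
e at 0 (size 8, align 8) → ends 8
h at 8 (size 13, align 1) → ends 21
pad 3 to align 8 for c
c at 24 (size 8, align 8) → ends 32
g at 32 (size 4, align 4) → ends 36
f at 36 (size 4, align 4) → ends 40
d at 40 (size 2, align 2) → ends 42
b at 42 (size 1, align 1) → ends 43
pad 1 to align 4 for a
a at 44 (size 16, align 4) → ends 60
tail pad 4 to reach multiple of 8
total 64 bytes, alignment 8

64 bytes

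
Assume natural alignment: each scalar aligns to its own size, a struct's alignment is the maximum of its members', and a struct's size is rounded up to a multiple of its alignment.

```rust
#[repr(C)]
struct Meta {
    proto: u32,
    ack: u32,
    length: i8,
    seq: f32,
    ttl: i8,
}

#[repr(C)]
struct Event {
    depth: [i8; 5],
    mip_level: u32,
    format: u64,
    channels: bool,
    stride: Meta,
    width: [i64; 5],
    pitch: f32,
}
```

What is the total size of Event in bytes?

Meta: @0: proto [4B, align 4] → 4; @4: ack [4B, align 4] → 8; @8: length [1B, align 1] → 9; +3 pad (align 4); @12: seq [4B, align 4] → 16; @16: ttl [1B, align 1] → 17; +3 tail pad (align 4); size 20, align 4
@0: depth [5B, align 1] → 5
+3 pad (align 4)
@8: mip_level [4B, align 4] → 12
+4 pad (align 8)
@16: format [8B, align 8] → 24
@24: channels [1B, align 1] → 25
+3 pad (align 4)
@28: stride [20B, align 4] → 48
@48: width [40B, align 8] → 88
@88: pitch [4B, align 4] → 92
+4 tail pad (align 8)
size 96, align 8

96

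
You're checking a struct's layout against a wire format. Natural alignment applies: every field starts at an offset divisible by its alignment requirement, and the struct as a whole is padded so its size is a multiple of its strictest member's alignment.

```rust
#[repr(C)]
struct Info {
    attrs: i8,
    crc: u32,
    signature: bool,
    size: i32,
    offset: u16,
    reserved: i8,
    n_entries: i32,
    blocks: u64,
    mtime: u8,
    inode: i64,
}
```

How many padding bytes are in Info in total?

attrs at 0 (size 1, align 1) → ends 1
pad 3 to align 4 for crc
crc at 4 (size 4, align 4) → ends 8
signature at 8 (size 1, align 1) → ends 9
pad 3 to align 4 for size
size at 12 (size 4, align 4) → ends 16
offset at 16 (size 2, align 2) → ends 18
reserved at 18 (size 1, align 1) → ends 19
pad 1 to align 4 for n_entries
n_entries at 20 (size 4, align 4) → ends 24
blocks at 24 (size 8, align 8) → ends 32
mtime at 32 (size 1, align 1) → ends 33
pad 7 to align 8 for inode
inode at 40 (size 8, align 8) → ends 48
total 48 bytes, alignment 8
data bytes 34, size 48 → padding 14

14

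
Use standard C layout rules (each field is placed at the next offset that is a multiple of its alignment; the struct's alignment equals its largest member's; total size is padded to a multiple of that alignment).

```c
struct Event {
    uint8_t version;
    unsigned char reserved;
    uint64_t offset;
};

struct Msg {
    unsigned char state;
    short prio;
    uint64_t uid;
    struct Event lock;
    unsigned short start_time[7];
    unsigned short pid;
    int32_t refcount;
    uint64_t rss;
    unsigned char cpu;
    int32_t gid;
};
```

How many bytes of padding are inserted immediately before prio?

Event: 0..1  version  (1B, 1-aligned); 1..2  reserved  (1B, 1-aligned); 2..8  -- padding (6B); 8..16  offset  (8B, 8-aligned); sizeof = 16, alignof = 8
0..1  state  (1B, 1-aligned)
1..2  -- padding (1B)
2..4  prio  (2B, 2-aligned)

1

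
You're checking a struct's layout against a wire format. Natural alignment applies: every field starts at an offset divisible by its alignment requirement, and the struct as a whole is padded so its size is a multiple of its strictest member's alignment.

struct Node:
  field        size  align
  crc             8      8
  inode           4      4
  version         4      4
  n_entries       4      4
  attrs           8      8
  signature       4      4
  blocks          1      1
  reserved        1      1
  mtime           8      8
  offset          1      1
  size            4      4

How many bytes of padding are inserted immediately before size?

crc at 0 (size 8, align 8) → ends 8
inode at 8 (size 4, align 4) → ends 12
version at 12 (size 4, align 4) → ends 16
n_entries at 16 (size 4, align 4) → ends 20
pad 4 to align 8 for attrs
attrs at 24 (size 8, align 8) → ends 32
signature at 32 (size 4, align 4) → ends 36
blocks at 36 (size 1, align 1) → ends 37
reserved at 37 (size 1, align 1) → ends 38
pad 2 to align 8 for mtime
mtime at 40 (size 8, align 8) → ends 48
offset at 48 (size 1, align 1) → ends 49
pad 3 to align 4 for size
size at 52 (size 4, align 4) → ends 56

3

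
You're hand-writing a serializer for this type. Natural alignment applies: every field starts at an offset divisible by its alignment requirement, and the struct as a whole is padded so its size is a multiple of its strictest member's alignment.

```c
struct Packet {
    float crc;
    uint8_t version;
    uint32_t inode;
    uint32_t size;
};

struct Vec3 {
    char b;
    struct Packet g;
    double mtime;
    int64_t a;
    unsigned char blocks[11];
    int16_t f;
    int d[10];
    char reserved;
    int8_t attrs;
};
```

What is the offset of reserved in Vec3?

Packet: crc at 0 (size 4, align 4) → ends 4; version at 4 (size 1, align 1) → ends 5; pad 3 to align 4 for inode; inode at 8 (size 4, align 4) → ends 12; size at 12 (size 4, align 4) → ends 16; total 16 bytes, alignment 4
b at 0 (size 1, align 1) → ends 1
pad 3 to align 4 for g
g at 4 (size 16, align 4) → ends 20
pad 4 to align 8 for mtime
mtime at 24 (size 8, align 8) → ends 32
a at 32 (size 8, align 8) → ends 40
blocks at 40 (size 11, align 1) → ends 51
pad 1 to align 2 for f
f at 52 (size 2, align 2) → ends 54
pad 2 to align 4 for d
d at 56 (size 40, align 4) → ends 96
reserved at 96 (size 1, align 1) → ends 97

96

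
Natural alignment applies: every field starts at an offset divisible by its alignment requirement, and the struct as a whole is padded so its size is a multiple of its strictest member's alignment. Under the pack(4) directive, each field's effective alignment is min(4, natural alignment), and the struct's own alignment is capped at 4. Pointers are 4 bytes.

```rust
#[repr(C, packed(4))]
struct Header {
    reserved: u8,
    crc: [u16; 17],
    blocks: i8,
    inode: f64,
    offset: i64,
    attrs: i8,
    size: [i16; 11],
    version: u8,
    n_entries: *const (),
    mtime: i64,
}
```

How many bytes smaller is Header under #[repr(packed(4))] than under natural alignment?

natural layout:
  reserved at 0 (size 1, align 1) → ends 1
  pad 1 to align 2 for crc
  crc at 2 (size 34, align 2) → ends 36
  blocks at 36 (size 1, align 1) → ends 37
  pad 3 to align 8 for inode
  inode at 40 (size 8, align 8) → ends 48
  offset at 48 (size 8, align 8) → ends 56
  attrs at 56 (size 1, align 1) → ends 57
  pad 1 to align 2 for size
  size at 58 (size 22, align 2) → ends 80
  version at 80 (size 1, align 1) → ends 81
  pad 3 to align 4 for n_entries
  n_entries at 84 (size 4, align 4) → ends 88
  mtime at 88 (size 8, align 8) → ends 96
  total 96 bytes, alignment 8
packed(4) layout:
  reserved at 0 (size 1, align 1) → ends 1
  pad 1 to align 2 for crc
  crc at 2 (size 34, align 2) → ends 36
  blocks at 36 (size 1, align 1) → ends 37
  pad 3 to align 4 for inode
  inode at 40 (size 8, align 4) → ends 48
  offset at 48 (size 8, align 4) → ends 56
  attrs at 56 (size 1, align 1) → ends 57
  pad 1 to align 2 for size
  size at 58 (size 22, align 2) → ends 80
  version at 80 (size 1, align 1) → ends 81
  pad 3 to align 4 for n_entries
  n_entries at 84 (size 4, align 4) → ends 88
  mtime at 88 (size 8, align 4) → ends 96
  total 96 bytes, alignment 4
96 − 96 = 0

0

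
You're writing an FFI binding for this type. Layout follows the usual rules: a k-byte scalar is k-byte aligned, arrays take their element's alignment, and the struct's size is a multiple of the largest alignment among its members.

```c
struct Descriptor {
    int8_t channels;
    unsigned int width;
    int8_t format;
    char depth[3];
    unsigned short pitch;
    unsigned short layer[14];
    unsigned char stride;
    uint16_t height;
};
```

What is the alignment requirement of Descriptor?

4

member alignments: channels=1, width=4, format=1, depth=1, pitch=2, layer=2, stride=1, height=2
max = 4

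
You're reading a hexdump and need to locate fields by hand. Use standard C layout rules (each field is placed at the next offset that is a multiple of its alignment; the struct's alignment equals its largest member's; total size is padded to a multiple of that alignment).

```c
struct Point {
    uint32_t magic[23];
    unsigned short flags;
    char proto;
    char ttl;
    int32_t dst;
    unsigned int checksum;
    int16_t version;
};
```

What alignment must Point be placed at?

4

member alignments: magic=4, flags=2, proto=1, ttl=1, dst=4, checksum=4, version=2
max = 4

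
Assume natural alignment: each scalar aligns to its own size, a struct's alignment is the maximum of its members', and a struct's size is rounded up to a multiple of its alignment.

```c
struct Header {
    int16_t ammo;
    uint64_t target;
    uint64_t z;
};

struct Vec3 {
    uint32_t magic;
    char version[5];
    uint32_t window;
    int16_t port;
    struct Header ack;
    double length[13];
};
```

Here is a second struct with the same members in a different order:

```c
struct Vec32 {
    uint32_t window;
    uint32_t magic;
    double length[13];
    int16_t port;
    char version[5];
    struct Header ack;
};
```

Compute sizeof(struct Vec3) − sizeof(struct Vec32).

Header: 0..2  ammo  (2B, 2-aligned); 2..8  -- padding (6B); 8..16  target  (8B, 8-aligned); 16..24  z  (8B, 8-aligned); sizeof = 24, alignof = 8
0..4  magic  (4B, 4-aligned)
4..9  version  (5B, 1-aligned)
9..12  -- padding (3B)
12..16  window  (4B, 4-aligned)
16..18  port  (2B, 2-aligned)
18..24  -- padding (6B)
24..48  ack  (24B, 8-aligned)
48..152  length  (104B, 8-aligned)
sizeof = 152, alignof = 8
— Vec32 —
0..4  window  (4B, 4-aligned)
4..8  magic  (4B, 4-aligned)
8..112  length  (104B, 8-aligned)
112..114  port  (2B, 2-aligned)
114..119  version  (5B, 1-aligned)
119..120  -- padding (1B)
120..144  ack  (24B, 8-aligned)
sizeof = 144, alignof = 8
152 − 144 = 8

8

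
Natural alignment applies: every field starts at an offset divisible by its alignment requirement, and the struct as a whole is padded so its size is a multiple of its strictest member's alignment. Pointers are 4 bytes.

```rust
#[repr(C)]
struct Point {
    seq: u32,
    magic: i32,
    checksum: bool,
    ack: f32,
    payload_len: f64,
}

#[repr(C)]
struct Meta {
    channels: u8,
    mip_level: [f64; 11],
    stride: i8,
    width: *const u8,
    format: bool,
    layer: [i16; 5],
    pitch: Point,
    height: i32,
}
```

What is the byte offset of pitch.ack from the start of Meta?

Point: seq at 0 (size 4, align 4) → ends 4; magic at 4 (size 4, align 4) → ends 8; checksum at 8 (size 1, align 1) → ends 9; pad 3 to align 4 for ack; ack at 12 (size 4, align 4) → ends 16; payload_len at 16 (size 8, align 8) → ends 24; total 24 bytes, alignment 8
channels at 0 (size 1, align 1) → ends 1
pad 7 to align 8 for mip_level
mip_level at 8 (size 88, align 8) → ends 96
stride at 96 (size 1, align 1) → ends 97
pad 3 to align 4 for width
width at 100 (size 4, align 4) → ends 104
format at 104 (size 1, align 1) → ends 105
pad 1 to align 2 for layer
layer at 106 (size 10, align 2) → ends 116
pad 4 to align 8 for pitch
pitch at 120 (size 24, align 8) → ends 144
within Point: ack at 12
120 + 12 = 132

132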